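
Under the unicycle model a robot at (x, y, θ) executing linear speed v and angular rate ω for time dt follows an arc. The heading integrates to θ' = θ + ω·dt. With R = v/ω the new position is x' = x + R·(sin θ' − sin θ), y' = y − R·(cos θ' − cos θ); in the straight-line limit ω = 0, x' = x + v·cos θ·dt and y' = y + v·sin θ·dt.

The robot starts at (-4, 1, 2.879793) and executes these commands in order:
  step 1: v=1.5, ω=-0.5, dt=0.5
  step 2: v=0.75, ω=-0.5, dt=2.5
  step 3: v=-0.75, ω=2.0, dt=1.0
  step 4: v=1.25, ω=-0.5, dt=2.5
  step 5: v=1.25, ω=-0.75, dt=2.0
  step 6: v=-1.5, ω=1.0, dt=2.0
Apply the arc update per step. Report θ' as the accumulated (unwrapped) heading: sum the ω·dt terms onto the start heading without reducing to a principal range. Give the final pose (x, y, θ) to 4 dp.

step 1: θ'=2.6298 (R=-3.0000) → pose (-4.6928, 1.2822, 2.6298)
step 2: θ'=1.3798 (R=-1.5000) → pose (-5.4309, 2.8747, 1.3798)
step 3: θ'=3.3798 (R=-0.3750) → pose (-4.9742, 2.4391, 3.3798)
step 4: θ'=2.1298 (R=-2.5000) → pose (-7.6836, 3.5427, 2.1298)
step 5: θ'=0.6298 (R=-1.6667) → pose (-7.2522, 5.7735, 0.6298)
step 6: θ'=2.6298 (R=-1.5000) → pose (-7.1034, 3.2535, 2.6298)

(-7.1034, 3.2535, 2.6298)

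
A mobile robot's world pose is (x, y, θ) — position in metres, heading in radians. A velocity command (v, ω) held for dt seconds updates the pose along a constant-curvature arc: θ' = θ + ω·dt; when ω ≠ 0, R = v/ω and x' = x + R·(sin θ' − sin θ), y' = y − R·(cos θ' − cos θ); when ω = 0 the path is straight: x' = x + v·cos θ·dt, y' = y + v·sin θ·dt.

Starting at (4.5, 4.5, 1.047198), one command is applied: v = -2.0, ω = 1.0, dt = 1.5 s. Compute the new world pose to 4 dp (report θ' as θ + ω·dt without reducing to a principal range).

θ' = 1.0472 + 1.0·1.5 = 2.5472
R = v/ω = -2.0/1.0 = -2.0000
x' = 4.5 + -2.0000·(sin 2.5472 − sin 1.0472) = 5.1120
y' = 4.5 − -2.0000·(cos 2.5472 − cos 1.0472) = 1.8430

(5.1120, 1.8430, 2.5472)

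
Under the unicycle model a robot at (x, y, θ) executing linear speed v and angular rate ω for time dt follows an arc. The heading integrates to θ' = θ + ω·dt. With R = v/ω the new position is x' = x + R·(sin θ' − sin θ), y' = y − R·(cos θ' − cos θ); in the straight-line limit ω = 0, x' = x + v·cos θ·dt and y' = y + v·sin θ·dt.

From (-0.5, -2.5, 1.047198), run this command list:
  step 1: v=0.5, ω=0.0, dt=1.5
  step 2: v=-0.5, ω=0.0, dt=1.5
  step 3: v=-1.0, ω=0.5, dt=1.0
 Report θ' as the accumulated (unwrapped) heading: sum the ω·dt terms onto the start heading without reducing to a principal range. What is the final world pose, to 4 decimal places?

(-0.7674, -3.4528, 1.5472)

step 1: θ'=1.0472 (straight) → pose (-0.1250, -1.8505, 1.0472)
step 2: θ'=1.0472 (straight) → pose (-0.5000, -2.5000, 1.0472)
step 3: θ'=1.5472 (R=-2.0000) → pose (-0.7674, -3.4528, 1.5472)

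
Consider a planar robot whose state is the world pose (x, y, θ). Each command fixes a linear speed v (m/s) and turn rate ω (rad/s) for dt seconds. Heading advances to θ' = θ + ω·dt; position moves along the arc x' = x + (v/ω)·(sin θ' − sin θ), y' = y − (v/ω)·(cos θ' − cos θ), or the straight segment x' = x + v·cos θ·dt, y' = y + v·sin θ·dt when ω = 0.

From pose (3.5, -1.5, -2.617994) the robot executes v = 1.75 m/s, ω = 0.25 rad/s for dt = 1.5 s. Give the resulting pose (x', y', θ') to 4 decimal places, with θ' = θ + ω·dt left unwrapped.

θ' = -2.6180 + 0.25·1.5 = -2.2430
R = v/ω = 1.75/0.25 = 7.0000
x' = 3.5 + 7.0000·(sin -2.2430 − sin -2.6180) = 1.5228
y' = -1.5 − 7.0000·(cos -2.2430 − cos -2.6180) = -3.2032

(1.5228, -3.2032, -2.2430)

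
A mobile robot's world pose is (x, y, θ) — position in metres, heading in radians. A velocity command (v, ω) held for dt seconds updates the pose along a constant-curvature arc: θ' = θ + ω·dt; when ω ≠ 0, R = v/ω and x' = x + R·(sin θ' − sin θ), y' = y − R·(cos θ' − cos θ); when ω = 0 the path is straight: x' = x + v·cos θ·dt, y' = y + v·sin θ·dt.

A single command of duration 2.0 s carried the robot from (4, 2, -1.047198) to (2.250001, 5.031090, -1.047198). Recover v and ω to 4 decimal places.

v = -1.7500, ω = 0.0000

Δθ = -1.047198 − -1.047198 = 0.000000
ω = Δθ/dt = 0.000000/2.0 = 0.0000
ω = 0 → v = (Δx·cos θ + Δy·sin θ)/dt = -1.7500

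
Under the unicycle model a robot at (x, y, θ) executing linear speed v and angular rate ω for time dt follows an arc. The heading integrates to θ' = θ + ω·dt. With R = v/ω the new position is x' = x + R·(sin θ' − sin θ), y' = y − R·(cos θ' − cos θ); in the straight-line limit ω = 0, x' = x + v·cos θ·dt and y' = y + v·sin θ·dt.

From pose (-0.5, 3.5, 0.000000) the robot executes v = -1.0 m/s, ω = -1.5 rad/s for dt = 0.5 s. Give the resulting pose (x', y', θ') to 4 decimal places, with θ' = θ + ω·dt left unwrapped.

θ' = 0.0000 + -1.5·0.5 = -0.7500
R = v/ω = -1.0/-1.5 = 0.6667
x' = -0.5 + 0.6667·(sin -0.7500 − sin 0.0000) = -0.9544
y' = 3.5 − 0.6667·(cos -0.7500 − cos 0.0000) = 3.6789

(-0.9544, 3.6789, -0.7500)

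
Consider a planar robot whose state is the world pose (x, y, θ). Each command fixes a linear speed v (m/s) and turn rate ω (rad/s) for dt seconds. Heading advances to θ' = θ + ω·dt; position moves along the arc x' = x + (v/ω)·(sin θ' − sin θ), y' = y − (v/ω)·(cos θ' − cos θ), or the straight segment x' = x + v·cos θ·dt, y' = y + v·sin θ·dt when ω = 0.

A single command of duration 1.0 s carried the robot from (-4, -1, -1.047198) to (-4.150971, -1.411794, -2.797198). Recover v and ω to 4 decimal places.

Δθ = -2.797198 − -1.047198 = -1.750000
ω = Δθ/dt = -1.750000/1.0 = -1.7500
R = −Δy/(cos θ' − cos θ) = -0.2857
v = R·ω = -0.2857·-1.7500 = 0.5000

v = 0.5000, ω = -1.7500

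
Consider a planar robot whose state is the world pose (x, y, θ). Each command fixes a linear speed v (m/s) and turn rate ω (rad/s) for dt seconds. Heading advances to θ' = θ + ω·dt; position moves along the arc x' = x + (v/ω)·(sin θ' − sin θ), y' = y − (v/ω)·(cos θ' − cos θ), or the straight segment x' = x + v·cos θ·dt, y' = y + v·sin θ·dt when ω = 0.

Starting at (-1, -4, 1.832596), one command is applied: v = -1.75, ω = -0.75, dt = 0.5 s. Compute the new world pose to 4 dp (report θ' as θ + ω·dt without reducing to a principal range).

(-0.9354, -4.8675, 1.4576)

θ' = 1.8326 + -0.75·0.5 = 1.4576
R = v/ω = -1.75/-0.75 = 2.3333
x' = -1 + 2.3333·(sin 1.4576 − sin 1.8326) = -0.9354
y' = -4 − 2.3333·(cos 1.4576 − cos 1.8326) = -4.8675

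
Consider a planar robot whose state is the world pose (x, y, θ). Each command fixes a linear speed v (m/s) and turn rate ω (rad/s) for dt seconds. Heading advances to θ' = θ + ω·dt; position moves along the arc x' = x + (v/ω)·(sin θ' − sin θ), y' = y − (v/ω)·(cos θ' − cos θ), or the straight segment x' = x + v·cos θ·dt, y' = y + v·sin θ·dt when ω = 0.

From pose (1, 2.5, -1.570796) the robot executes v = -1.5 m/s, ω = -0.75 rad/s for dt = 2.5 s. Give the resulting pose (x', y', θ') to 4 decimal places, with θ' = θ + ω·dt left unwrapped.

θ' = -1.5708 + -0.75·2.5 = -3.4458
R = v/ω = -1.5/-0.75 = 2.0000
x' = 1 + 2.0000·(sin -3.4458 − sin -1.5708) = 3.5991
y' = 2.5 − 2.0000·(cos -3.4458 − cos -1.5708) = 4.4082

(3.5991, 4.4082, -3.4458)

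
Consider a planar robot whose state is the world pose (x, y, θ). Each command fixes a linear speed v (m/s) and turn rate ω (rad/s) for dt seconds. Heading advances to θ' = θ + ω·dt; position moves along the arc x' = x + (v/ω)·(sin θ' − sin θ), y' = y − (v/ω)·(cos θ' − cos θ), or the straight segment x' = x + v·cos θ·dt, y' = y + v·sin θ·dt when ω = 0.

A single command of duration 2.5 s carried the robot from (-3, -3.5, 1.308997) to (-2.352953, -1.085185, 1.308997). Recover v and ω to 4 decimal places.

Δθ = 1.308997 − 1.308997 = 0.000000
ω = Δθ/dt = 0.000000/2.5 = 0.0000
ω = 0 → v = (Δx·cos θ + Δy·sin θ)/dt = 1.0000

v = 1.0000, ω = 0.0000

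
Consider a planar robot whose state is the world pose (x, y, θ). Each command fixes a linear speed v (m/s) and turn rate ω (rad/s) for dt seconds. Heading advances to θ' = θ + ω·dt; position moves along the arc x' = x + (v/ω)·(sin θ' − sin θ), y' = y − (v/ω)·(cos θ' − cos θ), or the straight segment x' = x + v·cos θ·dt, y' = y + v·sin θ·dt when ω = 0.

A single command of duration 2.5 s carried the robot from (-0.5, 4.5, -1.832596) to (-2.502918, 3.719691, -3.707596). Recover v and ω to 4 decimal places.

Δθ = -3.707596 − -1.832596 = -1.875000
ω = Δθ/dt = -1.875000/2.5 = -0.7500
R = Δx/(sin θ' − sin θ) = -1.3333
v = R·ω = -1.3333·-0.7500 = 1.0000

v = 1.0000, ω = -0.7500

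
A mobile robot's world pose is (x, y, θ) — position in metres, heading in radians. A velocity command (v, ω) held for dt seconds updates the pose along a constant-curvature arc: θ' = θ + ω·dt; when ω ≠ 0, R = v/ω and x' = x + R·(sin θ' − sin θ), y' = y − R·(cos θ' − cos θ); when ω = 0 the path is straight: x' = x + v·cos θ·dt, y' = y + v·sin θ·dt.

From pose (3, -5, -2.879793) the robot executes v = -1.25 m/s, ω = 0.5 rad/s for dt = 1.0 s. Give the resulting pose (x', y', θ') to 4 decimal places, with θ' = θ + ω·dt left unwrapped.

(4.0785, -4.3942, -2.3798)

θ' = -2.8798 + 0.5·1.0 = -2.3798
R = v/ω = -1.25/0.5 = -2.5000
x' = 3 + -2.5000·(sin -2.3798 − sin -2.8798) = 4.0785
y' = -5 − -2.5000·(cos -2.3798 − cos -2.8798) = -4.3942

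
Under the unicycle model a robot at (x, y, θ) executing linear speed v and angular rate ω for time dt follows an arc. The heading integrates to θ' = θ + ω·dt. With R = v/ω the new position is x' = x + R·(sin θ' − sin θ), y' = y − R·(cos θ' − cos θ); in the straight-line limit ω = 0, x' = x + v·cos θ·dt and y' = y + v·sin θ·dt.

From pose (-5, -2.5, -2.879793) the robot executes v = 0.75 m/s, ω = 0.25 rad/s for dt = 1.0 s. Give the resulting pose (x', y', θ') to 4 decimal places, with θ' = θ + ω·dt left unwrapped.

θ' = -2.8798 + 0.25·1.0 = -2.6298
R = v/ω = 0.75/0.25 = 3.0000
x' = -5 + 3.0000·(sin -2.6298 − sin -2.8798) = -5.6928
y' = -2.5 − 3.0000·(cos -2.6298 − cos -2.8798) = -2.7822

(-5.6928, -2.7822, -2.6298)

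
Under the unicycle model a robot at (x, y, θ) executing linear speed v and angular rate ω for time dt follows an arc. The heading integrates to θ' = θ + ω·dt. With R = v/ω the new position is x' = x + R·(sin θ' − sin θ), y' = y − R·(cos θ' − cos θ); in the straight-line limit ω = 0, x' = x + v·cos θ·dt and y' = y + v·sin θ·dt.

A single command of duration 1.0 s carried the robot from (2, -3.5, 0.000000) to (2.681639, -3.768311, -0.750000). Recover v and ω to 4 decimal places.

Δθ = -0.750000 − 0.000000 = -0.750000
ω = Δθ/dt = -0.750000/1.0 = -0.7500
R = Δx/(sin θ' − sin θ) = -1.0000
v = R·ω = -1.0000·-0.7500 = 0.7500

v = 0.7500, ω = -0.7500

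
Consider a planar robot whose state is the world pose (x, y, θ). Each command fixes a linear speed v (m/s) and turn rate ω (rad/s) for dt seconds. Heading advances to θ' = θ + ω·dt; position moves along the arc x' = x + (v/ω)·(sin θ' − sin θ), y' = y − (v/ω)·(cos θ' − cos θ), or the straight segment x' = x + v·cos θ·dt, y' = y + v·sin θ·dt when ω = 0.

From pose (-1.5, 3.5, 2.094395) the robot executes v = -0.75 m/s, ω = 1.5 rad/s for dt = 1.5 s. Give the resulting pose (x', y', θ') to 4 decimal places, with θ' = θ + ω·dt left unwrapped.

θ' = 2.0944 + 1.5·1.5 = 4.3444
R = v/ω = -0.75/1.5 = -0.5000
x' = -1.5 + -0.5000·(sin 4.3444 − sin 2.0944) = -0.6005
y' = 3.5 − -0.5000·(cos 4.3444 − cos 2.0944) = 3.5701

(-0.6005, 3.5701, 4.3444)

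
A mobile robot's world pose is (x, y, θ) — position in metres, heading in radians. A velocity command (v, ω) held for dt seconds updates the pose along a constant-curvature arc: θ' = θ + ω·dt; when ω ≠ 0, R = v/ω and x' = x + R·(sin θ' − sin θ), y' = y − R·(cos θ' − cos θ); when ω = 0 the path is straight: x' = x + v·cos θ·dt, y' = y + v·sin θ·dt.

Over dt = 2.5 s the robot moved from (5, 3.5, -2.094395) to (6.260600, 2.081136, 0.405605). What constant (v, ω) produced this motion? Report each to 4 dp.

Δθ = 0.405605 − -2.094395 = 2.500000
ω = Δθ/dt = 2.500000/2.5 = 1.0000
R = −Δy/(cos θ' − cos θ) = 1.0000
v = R·ω = 1.0000·1.0000 = 1.0000

v = 1.0000, ω = 1.0000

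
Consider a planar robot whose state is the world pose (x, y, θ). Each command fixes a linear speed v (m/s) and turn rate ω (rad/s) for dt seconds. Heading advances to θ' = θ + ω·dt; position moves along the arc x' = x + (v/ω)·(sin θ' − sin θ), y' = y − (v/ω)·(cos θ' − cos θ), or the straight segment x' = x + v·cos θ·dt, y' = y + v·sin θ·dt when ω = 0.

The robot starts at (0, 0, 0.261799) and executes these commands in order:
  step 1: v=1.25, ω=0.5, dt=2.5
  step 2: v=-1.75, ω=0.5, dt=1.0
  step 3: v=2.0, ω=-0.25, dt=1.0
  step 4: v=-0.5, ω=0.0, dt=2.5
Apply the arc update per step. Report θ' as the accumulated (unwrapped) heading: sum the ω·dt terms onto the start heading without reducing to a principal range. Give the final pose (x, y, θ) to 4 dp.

(1.7948, 1.2358, 1.7618)

step 1: θ'=1.5118 (R=2.5000) → pose (1.8486, 2.2674, 1.5118)
step 2: θ'=2.0118 (R=-3.5000) → pose (2.1774, 0.5671, 2.0118)
step 3: θ'=1.7618 (R=-8.0000) → pose (1.5575, 2.4631, 1.7618)
step 4: θ'=1.7618 (straight) → pose (1.7948, 1.2358, 1.7618)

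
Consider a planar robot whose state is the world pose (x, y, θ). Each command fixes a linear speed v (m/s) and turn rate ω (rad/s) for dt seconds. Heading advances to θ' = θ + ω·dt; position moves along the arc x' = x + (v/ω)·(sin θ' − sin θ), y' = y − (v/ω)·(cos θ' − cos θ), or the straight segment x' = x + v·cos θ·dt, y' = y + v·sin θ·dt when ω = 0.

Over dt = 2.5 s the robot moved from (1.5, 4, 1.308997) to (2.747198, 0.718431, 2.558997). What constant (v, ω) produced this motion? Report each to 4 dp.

Δθ = 2.558997 − 1.308997 = 1.250000
ω = Δθ/dt = 1.250000/2.5 = 0.5000
R = −Δy/(cos θ' − cos θ) = -3.0000
v = R·ω = -3.0000·0.5000 = -1.5000

v = -1.5000, ω = 0.5000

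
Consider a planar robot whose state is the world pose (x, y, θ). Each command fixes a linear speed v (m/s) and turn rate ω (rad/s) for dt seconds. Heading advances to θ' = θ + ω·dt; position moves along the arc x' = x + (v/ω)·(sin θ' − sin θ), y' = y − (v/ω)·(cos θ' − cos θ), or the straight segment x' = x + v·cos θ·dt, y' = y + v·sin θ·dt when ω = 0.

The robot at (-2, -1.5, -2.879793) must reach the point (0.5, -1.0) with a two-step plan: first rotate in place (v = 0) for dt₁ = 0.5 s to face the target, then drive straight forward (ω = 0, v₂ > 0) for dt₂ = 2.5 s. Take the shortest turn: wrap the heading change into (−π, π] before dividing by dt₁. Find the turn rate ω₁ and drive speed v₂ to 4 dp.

heading to target = atan2(-1−-1.5, 0.5−-2) = 0.1974
Δθ = wrap(0.1974 − -2.8798) = 3.0772; ω₁ = Δθ/dt₁ = 6.1544
distance = √((0.5−-2)² + (-1−-1.5)²) = 2.5495; v₂ = distance/dt₂ = 1.0198

ω₁ = 6.1544, v₂ = 1.0198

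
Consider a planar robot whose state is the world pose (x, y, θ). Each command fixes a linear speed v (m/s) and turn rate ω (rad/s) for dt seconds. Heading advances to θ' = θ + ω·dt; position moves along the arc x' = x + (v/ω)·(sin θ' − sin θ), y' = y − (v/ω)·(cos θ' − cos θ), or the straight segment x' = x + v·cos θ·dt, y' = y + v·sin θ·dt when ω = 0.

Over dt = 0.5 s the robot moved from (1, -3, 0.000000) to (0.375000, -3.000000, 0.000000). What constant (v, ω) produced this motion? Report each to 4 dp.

Δθ = 0.000000 − 0.000000 = 0.000000
ω = Δθ/dt = 0.000000/0.5 = 0.0000
ω = 0 → v = (Δx·cos θ + Δy·sin θ)/dt = -1.2500

v = -1.2500, ω = 0.0000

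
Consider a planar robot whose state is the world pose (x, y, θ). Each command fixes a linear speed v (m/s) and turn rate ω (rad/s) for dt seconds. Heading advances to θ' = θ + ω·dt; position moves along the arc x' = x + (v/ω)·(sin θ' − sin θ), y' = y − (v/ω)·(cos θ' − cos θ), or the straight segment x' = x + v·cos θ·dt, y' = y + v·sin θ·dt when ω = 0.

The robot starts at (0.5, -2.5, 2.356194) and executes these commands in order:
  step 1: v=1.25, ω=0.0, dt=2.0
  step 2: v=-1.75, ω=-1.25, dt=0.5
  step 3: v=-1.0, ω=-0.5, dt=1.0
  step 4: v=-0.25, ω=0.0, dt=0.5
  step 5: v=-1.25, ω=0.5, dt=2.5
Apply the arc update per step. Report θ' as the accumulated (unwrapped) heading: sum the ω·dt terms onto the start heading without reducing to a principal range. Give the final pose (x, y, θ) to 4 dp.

(-0.1822, -5.4092, 2.4812)

step 1: θ'=2.3562 (straight) → pose (-1.2678, -0.7322, 2.3562)
step 2: θ'=1.7312 (R=1.4000) → pose (-0.8757, -1.4986, 1.7312)
step 3: θ'=1.2312 (R=2.0000) → pose (-0.9642, -2.4842, 1.2312)
step 4: θ'=1.2312 (straight) → pose (-1.0059, -2.6021, 1.2312)
step 5: θ'=2.4812 (R=-2.5000) → pose (-0.1822, -5.4092, 2.4812)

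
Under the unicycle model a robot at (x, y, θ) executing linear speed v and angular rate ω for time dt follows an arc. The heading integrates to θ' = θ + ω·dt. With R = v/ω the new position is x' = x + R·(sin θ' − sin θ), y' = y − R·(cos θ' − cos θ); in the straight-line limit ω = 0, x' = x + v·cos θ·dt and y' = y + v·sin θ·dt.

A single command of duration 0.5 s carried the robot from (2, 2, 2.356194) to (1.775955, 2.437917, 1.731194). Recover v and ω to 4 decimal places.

Δθ = 1.731194 − 2.356194 = -0.625000
ω = Δθ/dt = -0.625000/0.5 = -1.2500
R = −Δy/(cos θ' − cos θ) = -0.8000
v = R·ω = -0.8000·-1.2500 = 1.0000

v = 1.0000, ω = -1.2500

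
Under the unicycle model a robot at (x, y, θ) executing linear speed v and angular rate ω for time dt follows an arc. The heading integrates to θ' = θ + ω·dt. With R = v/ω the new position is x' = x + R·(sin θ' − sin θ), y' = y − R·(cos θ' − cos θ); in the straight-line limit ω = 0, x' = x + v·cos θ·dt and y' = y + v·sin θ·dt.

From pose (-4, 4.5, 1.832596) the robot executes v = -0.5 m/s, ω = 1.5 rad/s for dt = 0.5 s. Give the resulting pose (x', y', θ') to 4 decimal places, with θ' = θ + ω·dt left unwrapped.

θ' = 1.8326 + 1.5·0.5 = 2.5826
R = v/ω = -0.5/1.5 = -0.3333
x' = -4 + -0.3333·(sin 2.5826 − sin 1.8326) = -3.8548
y' = 4.5 − -0.3333·(cos 2.5826 − cos 1.8326) = 4.3037

(-3.8548, 4.3037, 2.5826)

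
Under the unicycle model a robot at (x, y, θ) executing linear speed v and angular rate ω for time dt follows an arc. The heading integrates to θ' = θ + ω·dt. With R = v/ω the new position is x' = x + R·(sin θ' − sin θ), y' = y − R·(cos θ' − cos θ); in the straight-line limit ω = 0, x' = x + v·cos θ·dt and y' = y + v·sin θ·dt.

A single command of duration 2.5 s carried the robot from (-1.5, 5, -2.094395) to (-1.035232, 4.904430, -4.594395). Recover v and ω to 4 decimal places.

Δθ = -4.594395 − -2.094395 = -2.500000
ω = Δθ/dt = -2.500000/2.5 = -1.0000
R = Δx/(sin θ' − sin θ) = 0.2500
v = R·ω = 0.2500·-1.0000 = -0.2500

v = -0.2500, ω = -1.0000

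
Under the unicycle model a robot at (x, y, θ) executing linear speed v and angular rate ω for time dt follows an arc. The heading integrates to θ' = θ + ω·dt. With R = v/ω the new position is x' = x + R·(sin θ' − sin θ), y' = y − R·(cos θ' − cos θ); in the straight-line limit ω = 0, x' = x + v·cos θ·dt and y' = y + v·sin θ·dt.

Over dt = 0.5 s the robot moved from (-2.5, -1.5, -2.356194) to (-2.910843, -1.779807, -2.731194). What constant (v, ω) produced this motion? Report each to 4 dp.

Δθ = -2.731194 − -2.356194 = -0.375000
ω = Δθ/dt = -0.375000/0.5 = -0.7500
R = Δx/(sin θ' − sin θ) = -1.3333
v = R·ω = -1.3333·-0.7500 = 1.0000

v = 1.0000, ω = -0.7500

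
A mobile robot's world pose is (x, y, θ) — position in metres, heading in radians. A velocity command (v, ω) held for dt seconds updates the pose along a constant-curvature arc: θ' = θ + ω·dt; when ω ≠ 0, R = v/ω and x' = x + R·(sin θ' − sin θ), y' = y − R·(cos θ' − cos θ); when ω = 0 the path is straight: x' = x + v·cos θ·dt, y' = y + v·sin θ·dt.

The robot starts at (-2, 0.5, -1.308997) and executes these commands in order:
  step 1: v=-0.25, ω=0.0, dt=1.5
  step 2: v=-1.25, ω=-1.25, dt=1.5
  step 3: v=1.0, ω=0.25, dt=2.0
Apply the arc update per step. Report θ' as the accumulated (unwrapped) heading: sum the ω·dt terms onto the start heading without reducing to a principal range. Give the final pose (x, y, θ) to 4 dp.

(-3.0255, 1.7122, -2.6840)

step 1: θ'=-1.3090 (straight) → pose (-2.0971, 0.8622, -1.3090)
step 2: θ'=-3.1840 (R=1.0000) → pose (-1.0887, 2.1201, -3.1840)
step 3: θ'=-2.6840 (R=4.0000) → pose (-3.0255, 1.7122, -2.6840)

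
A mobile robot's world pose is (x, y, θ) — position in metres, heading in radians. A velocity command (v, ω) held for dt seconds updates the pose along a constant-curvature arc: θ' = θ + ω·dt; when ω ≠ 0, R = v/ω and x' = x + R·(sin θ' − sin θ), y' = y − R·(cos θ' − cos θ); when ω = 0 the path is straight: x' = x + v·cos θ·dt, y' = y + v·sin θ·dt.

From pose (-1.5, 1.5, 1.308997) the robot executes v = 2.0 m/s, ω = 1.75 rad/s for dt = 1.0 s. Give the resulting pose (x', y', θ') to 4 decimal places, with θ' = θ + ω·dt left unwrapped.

(-2.5096, 2.9348, 3.0590)

θ' = 1.3090 + 1.75·1.0 = 3.0590
R = v/ω = 2.0/1.75 = 1.1429
x' = -1.5 + 1.1429·(sin 3.0590 − sin 1.3090) = -2.5096
y' = 1.5 − 1.1429·(cos 3.0590 − cos 1.3090) = 2.9348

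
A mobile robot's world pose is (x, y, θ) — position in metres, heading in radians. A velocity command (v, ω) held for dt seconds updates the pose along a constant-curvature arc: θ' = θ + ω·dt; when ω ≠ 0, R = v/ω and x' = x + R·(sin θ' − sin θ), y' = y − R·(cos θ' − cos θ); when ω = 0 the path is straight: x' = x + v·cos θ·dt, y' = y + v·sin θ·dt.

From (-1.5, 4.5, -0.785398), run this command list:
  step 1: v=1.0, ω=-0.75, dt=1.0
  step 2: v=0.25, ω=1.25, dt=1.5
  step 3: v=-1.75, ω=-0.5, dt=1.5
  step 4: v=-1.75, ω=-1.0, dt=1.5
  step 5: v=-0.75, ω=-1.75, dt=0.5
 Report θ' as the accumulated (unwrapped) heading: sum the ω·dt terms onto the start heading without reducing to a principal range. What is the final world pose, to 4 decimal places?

(-4.1033, 5.9602, -2.7854)

step 1: θ'=-1.5354 (R=-1.3333) → pose (-1.1103, 3.6044, -1.5354)
step 2: θ'=0.3396 (R=0.2000) → pose (-0.8438, 3.4229, 0.3396)
step 3: θ'=-0.4104 (R=3.5000) → pose (-3.4061, 3.5136, -0.4104)
step 4: θ'=-1.9104 (R=1.7500) → pose (-4.3580, 5.7012, -1.9104)
step 5: θ'=-2.7854 (R=0.4286) → pose (-4.1033, 5.9602, -2.7854)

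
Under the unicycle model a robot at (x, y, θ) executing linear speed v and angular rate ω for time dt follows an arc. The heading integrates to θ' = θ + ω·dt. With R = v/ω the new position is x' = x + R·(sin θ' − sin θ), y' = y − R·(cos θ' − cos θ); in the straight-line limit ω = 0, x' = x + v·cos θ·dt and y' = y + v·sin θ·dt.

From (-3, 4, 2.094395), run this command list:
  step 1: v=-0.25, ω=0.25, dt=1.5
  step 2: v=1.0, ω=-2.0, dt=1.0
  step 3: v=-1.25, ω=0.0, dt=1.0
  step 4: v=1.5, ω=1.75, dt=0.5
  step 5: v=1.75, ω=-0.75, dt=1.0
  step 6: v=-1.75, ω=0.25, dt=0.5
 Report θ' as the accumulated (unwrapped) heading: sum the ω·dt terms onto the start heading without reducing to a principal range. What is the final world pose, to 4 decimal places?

step 1: θ'=2.4694 (R=-1.0000) → pose (-2.7567, 3.7175, 2.4694)
step 2: θ'=0.4694 (R=-0.5000) → pose (-2.6715, 4.5547, 0.4694)
step 3: θ'=0.4694 (straight) → pose (-3.7863, 3.9893, 0.4694)
step 4: θ'=1.3444 (R=0.8571) → pose (-3.3388, 4.5613, 1.3444)
step 5: θ'=0.5944 (R=-2.3333) → pose (-2.3717, 5.9707, 0.5944)
step 6: θ'=0.7194 (R=-7.0000) → pose (-3.0641, 5.4367, 0.7194)

(-3.0641, 5.4367, 0.7194)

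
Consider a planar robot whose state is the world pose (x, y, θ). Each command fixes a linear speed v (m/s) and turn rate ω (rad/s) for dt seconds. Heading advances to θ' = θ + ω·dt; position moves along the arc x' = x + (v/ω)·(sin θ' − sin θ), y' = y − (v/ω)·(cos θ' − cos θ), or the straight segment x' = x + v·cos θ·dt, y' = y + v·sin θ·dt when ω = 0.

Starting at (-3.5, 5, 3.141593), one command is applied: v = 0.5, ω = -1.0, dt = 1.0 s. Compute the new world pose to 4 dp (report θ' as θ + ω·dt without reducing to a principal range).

θ' = 3.1416 + -1.0·1.0 = 2.1416
R = v/ω = 0.5/-1.0 = -0.5000
x' = -3.5 + -0.5000·(sin 2.1416 − sin 3.1416) = -3.9207
y' = 5 − -0.5000·(cos 2.1416 − cos 3.1416) = 5.2298

(-3.9207, 5.2298, 2.1416)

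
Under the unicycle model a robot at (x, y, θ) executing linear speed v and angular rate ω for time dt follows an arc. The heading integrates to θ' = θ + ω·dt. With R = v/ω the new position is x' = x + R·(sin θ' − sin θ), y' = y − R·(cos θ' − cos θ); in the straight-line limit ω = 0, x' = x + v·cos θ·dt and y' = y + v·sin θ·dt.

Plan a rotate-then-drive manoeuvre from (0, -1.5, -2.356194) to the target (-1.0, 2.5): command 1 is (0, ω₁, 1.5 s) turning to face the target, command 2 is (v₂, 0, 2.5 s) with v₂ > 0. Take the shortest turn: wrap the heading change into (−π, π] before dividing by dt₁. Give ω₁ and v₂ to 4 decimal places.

ω₁ = -1.4075, v₂ = 1.6492

heading to target = atan2(2.5−-1.5, -1−0) = 1.8158
Δθ = wrap(1.8158 − -2.3562) = -2.1112; ω₁ = Δθ/dt₁ = -1.4075
distance = √((-1−0)² + (2.5−-1.5)²) = 4.1231; v₂ = distance/dt₂ = 1.6492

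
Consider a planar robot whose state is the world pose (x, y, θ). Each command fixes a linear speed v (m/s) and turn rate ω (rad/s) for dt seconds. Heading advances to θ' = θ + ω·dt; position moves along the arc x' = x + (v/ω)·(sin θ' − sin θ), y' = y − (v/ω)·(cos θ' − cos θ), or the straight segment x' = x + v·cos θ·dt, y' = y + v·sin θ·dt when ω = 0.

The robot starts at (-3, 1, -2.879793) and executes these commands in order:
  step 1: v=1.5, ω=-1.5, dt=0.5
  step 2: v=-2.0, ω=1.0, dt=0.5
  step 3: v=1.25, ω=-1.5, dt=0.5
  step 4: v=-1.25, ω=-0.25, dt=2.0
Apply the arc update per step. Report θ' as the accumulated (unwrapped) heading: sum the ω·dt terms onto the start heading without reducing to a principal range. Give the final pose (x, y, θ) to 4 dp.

step 1: θ'=-3.6298 (R=-1.0000) → pose (-3.7279, 1.0827, -3.6298)
step 2: θ'=-3.1298 (R=-2.0000) → pose (-2.7662, 0.8492, -3.1298)
step 3: θ'=-3.8798 (R=-0.8333) → pose (-3.3368, 1.0661, -3.8798)
step 4: θ'=-4.3798 (R=5.0000) → pose (-1.9756, -0.9998, -4.3798)

(-1.9756, -0.9998, -4.3798)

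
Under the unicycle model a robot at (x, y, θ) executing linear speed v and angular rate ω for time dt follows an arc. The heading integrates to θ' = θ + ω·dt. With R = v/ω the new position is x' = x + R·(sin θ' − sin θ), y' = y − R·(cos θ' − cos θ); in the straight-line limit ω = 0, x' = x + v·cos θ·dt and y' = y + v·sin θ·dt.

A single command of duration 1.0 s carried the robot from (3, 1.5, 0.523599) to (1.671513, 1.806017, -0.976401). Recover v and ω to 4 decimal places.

Δθ = -0.976401 − 0.523599 = -1.500000
ω = Δθ/dt = -1.500000/1.0 = -1.5000
R = Δx/(sin θ' − sin θ) = 1.0000
v = R·ω = 1.0000·-1.5000 = -1.5000

v = -1.5000, ω = -1.5000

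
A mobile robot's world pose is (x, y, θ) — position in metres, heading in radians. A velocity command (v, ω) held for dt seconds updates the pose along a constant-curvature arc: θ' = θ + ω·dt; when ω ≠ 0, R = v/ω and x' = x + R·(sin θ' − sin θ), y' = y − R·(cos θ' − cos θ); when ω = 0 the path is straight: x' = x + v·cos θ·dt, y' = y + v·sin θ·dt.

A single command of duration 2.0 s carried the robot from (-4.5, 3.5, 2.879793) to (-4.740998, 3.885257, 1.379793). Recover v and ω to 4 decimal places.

v = 0.2500, ω = -0.7500

Δθ = 1.379793 − 2.879793 = -1.500000
ω = Δθ/dt = -1.500000/2.0 = -0.7500
R = −Δy/(cos θ' − cos θ) = -0.3333
v = R·ω = -0.3333·-0.7500 = 0.2500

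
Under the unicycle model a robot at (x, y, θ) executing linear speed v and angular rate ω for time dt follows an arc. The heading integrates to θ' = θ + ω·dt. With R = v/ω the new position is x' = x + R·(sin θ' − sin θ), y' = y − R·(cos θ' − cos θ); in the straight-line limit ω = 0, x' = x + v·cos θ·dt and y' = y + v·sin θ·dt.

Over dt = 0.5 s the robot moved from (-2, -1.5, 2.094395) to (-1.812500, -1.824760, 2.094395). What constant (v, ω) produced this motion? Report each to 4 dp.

Δθ = 2.094395 − 2.094395 = 0.000000
ω = Δθ/dt = 0.000000/0.5 = 0.0000
ω = 0 → v = (Δx·cos θ + Δy·sin θ)/dt = -0.7500

v = -0.7500, ω = 0.0000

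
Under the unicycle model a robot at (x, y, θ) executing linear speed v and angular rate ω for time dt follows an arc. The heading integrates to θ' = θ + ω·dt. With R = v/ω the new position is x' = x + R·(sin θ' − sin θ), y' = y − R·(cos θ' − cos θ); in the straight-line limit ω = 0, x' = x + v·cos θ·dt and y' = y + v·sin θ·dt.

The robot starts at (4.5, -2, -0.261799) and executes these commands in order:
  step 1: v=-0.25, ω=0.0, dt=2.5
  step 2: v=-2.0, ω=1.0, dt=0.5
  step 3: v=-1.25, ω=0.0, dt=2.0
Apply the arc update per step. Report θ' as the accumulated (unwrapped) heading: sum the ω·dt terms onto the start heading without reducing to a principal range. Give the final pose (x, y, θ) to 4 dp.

step 1: θ'=-0.2618 (straight) → pose (3.8963, -1.8382, -0.2618)
step 2: θ'=0.2382 (R=-2.0000) → pose (2.9067, -1.8266, 0.2382)
step 3: θ'=0.2382 (straight) → pose (0.4773, -2.4164, 0.2382)

(0.4773, -2.4164, 0.2382)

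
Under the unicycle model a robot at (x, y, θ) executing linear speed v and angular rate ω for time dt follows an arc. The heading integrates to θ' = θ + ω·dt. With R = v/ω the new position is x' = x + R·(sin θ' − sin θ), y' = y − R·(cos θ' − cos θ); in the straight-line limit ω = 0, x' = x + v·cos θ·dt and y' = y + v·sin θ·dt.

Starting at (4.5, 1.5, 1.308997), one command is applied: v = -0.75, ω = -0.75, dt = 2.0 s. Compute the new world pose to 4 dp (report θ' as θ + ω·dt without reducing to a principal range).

(3.3442, 0.7770, -0.1910)

θ' = 1.3090 + -0.75·2.0 = -0.1910
R = v/ω = -0.75/-0.75 = 1.0000
x' = 4.5 + 1.0000·(sin -0.1910 − sin 1.3090) = 3.3442
y' = 1.5 − 1.0000·(cos -0.1910 − cos 1.3090) = 0.7770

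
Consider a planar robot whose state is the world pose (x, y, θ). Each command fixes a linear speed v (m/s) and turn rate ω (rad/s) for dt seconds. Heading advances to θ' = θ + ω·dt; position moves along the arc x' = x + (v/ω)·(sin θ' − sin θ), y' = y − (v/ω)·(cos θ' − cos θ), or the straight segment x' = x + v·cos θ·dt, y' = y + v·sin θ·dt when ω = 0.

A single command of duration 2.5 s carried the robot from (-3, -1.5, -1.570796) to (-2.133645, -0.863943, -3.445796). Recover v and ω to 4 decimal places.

v = -0.5000, ω = -0.7500

Δθ = -3.445796 − -1.570796 = -1.875000
ω = Δθ/dt = -1.875000/2.5 = -0.7500
R = Δx/(sin θ' − sin θ) = 0.6667
v = R·ω = 0.6667·-0.7500 = -0.5000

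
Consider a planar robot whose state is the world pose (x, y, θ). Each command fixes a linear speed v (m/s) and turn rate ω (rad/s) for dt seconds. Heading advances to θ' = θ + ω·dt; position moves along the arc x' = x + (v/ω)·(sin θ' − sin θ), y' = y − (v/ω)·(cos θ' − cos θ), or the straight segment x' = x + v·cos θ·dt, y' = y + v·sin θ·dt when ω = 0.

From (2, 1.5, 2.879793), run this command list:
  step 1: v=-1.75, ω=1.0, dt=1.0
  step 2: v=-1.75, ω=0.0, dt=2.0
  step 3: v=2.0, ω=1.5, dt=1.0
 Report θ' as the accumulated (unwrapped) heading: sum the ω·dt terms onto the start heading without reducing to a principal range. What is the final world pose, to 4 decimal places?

(6.0695, 2.4398, 5.3798)

step 1: θ'=3.8798 (R=-1.7500) → pose (3.6306, 1.8959, 3.8798)
step 2: θ'=3.8798 (straight) → pose (6.2195, 4.2513, 3.8798)
step 3: θ'=5.3798 (R=1.3333) → pose (6.0695, 2.4398, 5.3798)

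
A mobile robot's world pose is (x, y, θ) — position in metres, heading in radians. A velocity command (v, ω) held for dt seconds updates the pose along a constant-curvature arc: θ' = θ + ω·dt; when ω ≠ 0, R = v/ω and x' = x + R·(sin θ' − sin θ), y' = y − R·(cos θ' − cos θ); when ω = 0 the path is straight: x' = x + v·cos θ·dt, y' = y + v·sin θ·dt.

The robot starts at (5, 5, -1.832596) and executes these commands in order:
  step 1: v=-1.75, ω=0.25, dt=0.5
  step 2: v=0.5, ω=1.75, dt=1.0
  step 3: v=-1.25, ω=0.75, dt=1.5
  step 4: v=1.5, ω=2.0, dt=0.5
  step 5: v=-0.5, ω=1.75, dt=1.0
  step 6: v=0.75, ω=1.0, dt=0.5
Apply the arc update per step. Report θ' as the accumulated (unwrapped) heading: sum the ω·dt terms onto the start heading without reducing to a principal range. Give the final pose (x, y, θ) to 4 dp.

step 1: θ'=-1.7076 (R=-7.0000) → pose (5.1731, 5.8571, -1.7076)
step 2: θ'=0.0424 (R=0.2857) → pose (5.4683, 5.5327, 0.0424)
step 3: θ'=1.1674 (R=-1.6667) → pose (4.0060, 4.5218, 1.1674)
step 4: θ'=2.1674 (R=0.7500) → pose (3.9367, 5.2376, 2.1674)
step 5: θ'=3.9174 (R=-0.2857) → pose (4.3731, 5.1941, 3.9174)
step 6: θ'=4.4174 (R=0.7500) → pose (4.1807, 4.8768, 4.4174)

(4.1807, 4.8768, 4.4174)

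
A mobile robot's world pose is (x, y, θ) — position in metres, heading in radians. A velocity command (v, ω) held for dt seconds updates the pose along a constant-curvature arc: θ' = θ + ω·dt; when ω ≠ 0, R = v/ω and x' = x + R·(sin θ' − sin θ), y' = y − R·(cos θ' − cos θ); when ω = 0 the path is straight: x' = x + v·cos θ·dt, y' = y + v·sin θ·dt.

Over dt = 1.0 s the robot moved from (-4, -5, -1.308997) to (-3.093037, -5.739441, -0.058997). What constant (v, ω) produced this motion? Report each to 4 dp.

Δθ = -0.058997 − -1.308997 = 1.250000
ω = Δθ/dt = 1.250000/1.0 = 1.2500
R = Δx/(sin θ' − sin θ) = 1.0000
v = R·ω = 1.0000·1.2500 = 1.2500

v = 1.2500, ω = 1.2500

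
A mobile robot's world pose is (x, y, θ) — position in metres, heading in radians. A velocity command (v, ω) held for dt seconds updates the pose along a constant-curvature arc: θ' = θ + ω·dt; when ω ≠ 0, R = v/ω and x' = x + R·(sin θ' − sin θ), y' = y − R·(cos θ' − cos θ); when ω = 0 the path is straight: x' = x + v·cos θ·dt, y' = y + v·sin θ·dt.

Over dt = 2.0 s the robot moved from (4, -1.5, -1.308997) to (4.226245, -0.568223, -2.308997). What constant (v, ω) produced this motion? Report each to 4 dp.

v = -0.5000, ω = -0.5000

Δθ = -2.308997 − -1.308997 = -1.000000
ω = Δθ/dt = -1.000000/2.0 = -0.5000
R = −Δy/(cos θ' − cos θ) = 1.0000
v = R·ω = 1.0000·-0.5000 = -0.5000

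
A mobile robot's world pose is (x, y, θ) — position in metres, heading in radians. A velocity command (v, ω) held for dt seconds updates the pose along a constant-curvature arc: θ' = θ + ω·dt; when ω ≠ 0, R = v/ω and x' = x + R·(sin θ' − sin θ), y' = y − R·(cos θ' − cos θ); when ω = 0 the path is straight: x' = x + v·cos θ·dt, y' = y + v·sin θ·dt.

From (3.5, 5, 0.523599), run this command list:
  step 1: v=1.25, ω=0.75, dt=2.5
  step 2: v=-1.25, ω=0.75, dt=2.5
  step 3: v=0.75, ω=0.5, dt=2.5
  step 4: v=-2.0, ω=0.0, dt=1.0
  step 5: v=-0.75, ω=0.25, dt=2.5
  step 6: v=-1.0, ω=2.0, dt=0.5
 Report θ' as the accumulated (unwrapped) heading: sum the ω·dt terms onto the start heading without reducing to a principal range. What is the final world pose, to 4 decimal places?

(3.1941, 8.4686, 7.1486)

step 1: θ'=2.3986 (R=1.6667) → pose (3.7942, 7.6708, 2.3986)
step 2: θ'=4.2736 (R=-1.6667) → pose (6.4304, 8.1901, 4.2736)
step 3: θ'=5.5236 (R=1.5000) → pose (6.7554, 6.4652, 5.5236)
step 4: θ'=5.5236 (straight) → pose (5.3052, 7.8424, 5.5236)
step 5: θ'=6.1486 (R=-3.0000) → pose (3.6418, 8.6399, 6.1486)
step 6: θ'=7.1486 (R=-0.5000) → pose (3.1941, 8.4686, 7.1486)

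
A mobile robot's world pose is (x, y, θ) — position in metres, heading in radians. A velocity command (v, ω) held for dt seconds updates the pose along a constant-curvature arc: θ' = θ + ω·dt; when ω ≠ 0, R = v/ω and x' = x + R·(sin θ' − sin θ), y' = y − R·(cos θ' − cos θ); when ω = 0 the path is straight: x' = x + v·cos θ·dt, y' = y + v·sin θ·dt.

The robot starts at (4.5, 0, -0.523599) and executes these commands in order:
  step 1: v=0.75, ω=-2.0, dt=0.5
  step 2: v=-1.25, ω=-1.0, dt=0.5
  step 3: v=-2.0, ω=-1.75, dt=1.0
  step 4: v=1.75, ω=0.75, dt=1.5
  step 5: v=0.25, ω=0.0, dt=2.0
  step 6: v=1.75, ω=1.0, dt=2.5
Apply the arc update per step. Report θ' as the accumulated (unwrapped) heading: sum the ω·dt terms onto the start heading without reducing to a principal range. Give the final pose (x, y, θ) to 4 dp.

step 1: θ'=-1.5236 (R=-0.3750) → pose (4.6871, -0.3071, -1.5236)
step 2: θ'=-2.0236 (R=1.2500) → pose (4.8117, 0.2988, -2.0236)
step 3: θ'=-3.7736 (R=1.1429) → pose (6.5145, 0.7209, -3.7736)
step 4: θ'=-2.6486 (R=2.3333) → pose (4.0318, 0.8937, -2.6486)
step 5: θ'=-2.6486 (straight) → pose (3.5913, 0.6571, -2.6486)
step 6: θ'=-0.1486 (R=1.7500) → pose (4.1604, -2.6152, -0.1486)

(4.1604, -2.6152, -0.1486)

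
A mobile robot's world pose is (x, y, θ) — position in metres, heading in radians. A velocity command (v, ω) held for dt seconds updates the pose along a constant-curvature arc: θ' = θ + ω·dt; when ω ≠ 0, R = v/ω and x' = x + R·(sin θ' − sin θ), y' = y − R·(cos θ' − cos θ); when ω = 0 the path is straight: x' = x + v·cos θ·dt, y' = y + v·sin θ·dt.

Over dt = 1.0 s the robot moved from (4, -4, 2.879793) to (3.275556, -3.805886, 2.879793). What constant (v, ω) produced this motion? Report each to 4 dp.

Δθ = 2.879793 − 2.879793 = 0.000000
ω = Δθ/dt = 0.000000/1.0 = 0.0000
ω = 0 → v = (Δx·cos θ + Δy·sin θ)/dt = 0.7500

v = 0.7500, ω = 0.0000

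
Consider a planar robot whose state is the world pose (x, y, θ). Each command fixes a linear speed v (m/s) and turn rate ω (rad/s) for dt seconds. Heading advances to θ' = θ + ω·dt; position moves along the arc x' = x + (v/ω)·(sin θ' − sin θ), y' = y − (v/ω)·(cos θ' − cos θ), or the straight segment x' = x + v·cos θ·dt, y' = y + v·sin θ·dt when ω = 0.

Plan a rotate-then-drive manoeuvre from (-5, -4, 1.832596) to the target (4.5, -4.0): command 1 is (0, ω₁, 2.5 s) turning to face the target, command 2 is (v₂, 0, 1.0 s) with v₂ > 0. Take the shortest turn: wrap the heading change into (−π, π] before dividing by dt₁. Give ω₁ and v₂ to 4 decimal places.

heading to target = atan2(-4−-4, 4.5−-5) = 0.0000
Δθ = wrap(0.0000 − 1.8326) = -1.8326; ω₁ = Δθ/dt₁ = -0.7330
distance = √((4.5−-5)² + (-4−-4)²) = 9.5000; v₂ = distance/dt₂ = 9.5000

ω₁ = -0.7330, v₂ = 9.5000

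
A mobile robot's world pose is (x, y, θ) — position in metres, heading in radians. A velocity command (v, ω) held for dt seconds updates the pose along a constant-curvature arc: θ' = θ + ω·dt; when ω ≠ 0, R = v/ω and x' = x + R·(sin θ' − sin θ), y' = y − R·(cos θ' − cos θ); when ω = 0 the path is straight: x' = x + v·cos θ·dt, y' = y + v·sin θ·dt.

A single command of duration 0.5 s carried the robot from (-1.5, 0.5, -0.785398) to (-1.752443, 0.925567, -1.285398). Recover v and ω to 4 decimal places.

Δθ = -1.285398 − -0.785398 = -0.500000
ω = Δθ/dt = -0.500000/0.5 = -1.0000
R = −Δy/(cos θ' − cos θ) = 1.0000
v = R·ω = 1.0000·-1.0000 = -1.0000

v = -1.0000, ω = -1.0000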